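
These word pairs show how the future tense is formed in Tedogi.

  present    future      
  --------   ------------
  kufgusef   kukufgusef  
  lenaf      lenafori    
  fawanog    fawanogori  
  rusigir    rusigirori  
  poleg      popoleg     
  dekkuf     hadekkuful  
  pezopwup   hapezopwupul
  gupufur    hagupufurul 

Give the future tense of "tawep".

tatawep

dekkuf and kufgusef both end in -f yet inflect differently (hadekkuful, kukufgusef), so the final letter is not what conditions the rule; the last vowel is.
"tawep" has last vowel 'e'. The stems whose last vowel is 'e' (poleg → popoleg, kufgusef → kukufgusef) repeat the first consonant+vowel as a prefix.
The other patterns: stems whose last vowel is 'u' add ha- … -ul around the stem; stems whose last vowel is 'a', 'i' or 'o' add -ori.
So tawep → tatawep.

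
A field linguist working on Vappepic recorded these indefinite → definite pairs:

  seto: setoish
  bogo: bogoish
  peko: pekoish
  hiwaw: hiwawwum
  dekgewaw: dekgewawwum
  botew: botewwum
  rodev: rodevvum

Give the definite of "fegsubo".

fegsuboish

"fegsubo" ends in -o. The stems ending in -o (seto → setoish, bogo → bogoish, peko → pekoish) add -ish.
The other pattern: stems ending in -v or -w double the final consonant and add -um.
So fegsubo → fegsuboish.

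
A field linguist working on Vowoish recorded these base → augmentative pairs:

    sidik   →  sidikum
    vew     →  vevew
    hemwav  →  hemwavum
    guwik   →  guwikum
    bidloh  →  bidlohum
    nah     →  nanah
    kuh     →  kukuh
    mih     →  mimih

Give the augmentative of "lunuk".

lunukum

mih and bidloh both end in -h yet inflect differently (mimih, bidlohum), so the final letter is not what conditions the rule; the number of vowels is.
"lunuk" has 2 vowels. The stems with 2 vowels (bidloh → bidlohum, guwik → guwikum, hemwav → hemwavum) add -um.
So lunuk → lunukum.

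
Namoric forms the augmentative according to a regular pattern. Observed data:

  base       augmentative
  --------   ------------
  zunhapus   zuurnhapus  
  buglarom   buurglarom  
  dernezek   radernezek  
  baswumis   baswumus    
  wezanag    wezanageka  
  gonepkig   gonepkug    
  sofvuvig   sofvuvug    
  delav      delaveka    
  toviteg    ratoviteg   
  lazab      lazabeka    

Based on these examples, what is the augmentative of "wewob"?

weurwob

"wewob" has last vowel 'o'. The one such stem in the data (buglarom → buurglarom) inserts -ur- after the first vowel (as does zunhapus), so the same rule applies.
So wewob → weurwob.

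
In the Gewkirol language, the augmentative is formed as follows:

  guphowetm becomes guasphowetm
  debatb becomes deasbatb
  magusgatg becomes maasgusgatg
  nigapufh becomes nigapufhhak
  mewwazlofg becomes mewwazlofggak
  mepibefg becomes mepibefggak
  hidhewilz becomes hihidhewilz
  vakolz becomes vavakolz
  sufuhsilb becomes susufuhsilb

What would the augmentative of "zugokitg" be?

zuasgokitg

magusgatg and mewwazlofg both end in -g yet inflect differently (maasgusgatg, mewwazlofggak), so the final letter is not what conditions the rule; the second-to-last letter is.
"zugokitg" has second-to-last letter 't'. The stems whose second-to-last letter is 't' (guphowetm → guasphowetm, debatb → deasbatb, magusgatg → maasgusgatg) insert -as- after the first vowel.
So zugokitg → zuasgokitg.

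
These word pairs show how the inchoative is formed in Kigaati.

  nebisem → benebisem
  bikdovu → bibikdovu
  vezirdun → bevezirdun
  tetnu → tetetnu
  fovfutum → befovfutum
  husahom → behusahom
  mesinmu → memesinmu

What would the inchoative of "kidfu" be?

kikidfu

mesinmu and fovfutum both have last vowel 'u' yet inflect differently (memesinmu, befovfutum), so the last vowel is not what conditions the rule; the final letter is.
"kidfu" ends in -u. The stems ending in -u (mesinmu → memesinmu, bikdovu → bibikdovu, tetnu → tetetnu) repeat the first consonant+vowel as a prefix.
The other pattern: stems ending in -m or -n add the prefix be-.
So kidfu → kikidfu.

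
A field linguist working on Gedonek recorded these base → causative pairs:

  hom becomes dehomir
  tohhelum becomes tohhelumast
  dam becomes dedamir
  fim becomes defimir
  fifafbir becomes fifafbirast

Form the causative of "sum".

desumir

tohhelum and dam both end in -m yet inflect differently (tohhelumast, dedamir), so the final letter is not what conditions the rule; the number of vowels is.
"sum" has 1 vowel. The stems with 1 vowel (dam → dedamir, hom → dehomir, fim → defimir) add de- … -ir around the stem.
The other pattern: stems with 3 vowels add -ast.
So sum → desumir.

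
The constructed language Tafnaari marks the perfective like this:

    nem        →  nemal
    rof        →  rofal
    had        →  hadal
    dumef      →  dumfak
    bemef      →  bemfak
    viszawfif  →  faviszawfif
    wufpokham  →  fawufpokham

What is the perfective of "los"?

losal

"los" has 1 vowel. The stems with 1 vowel (nem → nemal, rof → rofal, had → hadal) add -al.
So los → losal.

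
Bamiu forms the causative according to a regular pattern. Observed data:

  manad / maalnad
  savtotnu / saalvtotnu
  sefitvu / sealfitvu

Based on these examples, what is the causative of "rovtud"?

Every pair shown (manad → maalnad, savtotnu → saalvtotnu, sefitvu → sealfitvu) follows the same rule: insert -al- after the first vowel.
So rovtud → roalvtud.

roalvtud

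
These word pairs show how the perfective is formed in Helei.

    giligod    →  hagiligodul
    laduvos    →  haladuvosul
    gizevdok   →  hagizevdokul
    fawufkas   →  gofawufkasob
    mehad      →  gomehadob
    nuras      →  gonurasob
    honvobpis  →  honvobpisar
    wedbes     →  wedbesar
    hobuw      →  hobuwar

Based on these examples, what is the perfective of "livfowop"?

laduvos and fawufkas both end in -s yet inflect differently (haladuvosul, gofawufkasob), so the final letter is not what conditions the rule; the last vowel is.
"livfowop" has last vowel 'o'. The stems whose last vowel is 'o' (giligod → hagiligodul, laduvos → haladuvosul, gizevdok → hagizevdokul) add ha- … -ul around the stem.
The other patterns: stems whose last vowel is 'a' add go- … -ob around the stem; stems whose last vowel is 'e', 'i' or 'u' add -ar.
So livfowop → halivfowopul.

halivfowopul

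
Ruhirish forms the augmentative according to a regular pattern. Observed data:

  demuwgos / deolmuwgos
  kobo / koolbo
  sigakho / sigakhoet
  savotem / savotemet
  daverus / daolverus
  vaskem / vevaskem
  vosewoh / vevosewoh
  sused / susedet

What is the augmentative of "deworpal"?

deolworpal

"deworpal" begins with d-. The stems beginning with d- (daverus → daolverus, demuwgos → deolmuwgos) insert -ol- after the first vowel.
The other patterns: stems beginning with v- add the prefix ve-; stems beginning with s- add -et.
So deworpal → deolworpal.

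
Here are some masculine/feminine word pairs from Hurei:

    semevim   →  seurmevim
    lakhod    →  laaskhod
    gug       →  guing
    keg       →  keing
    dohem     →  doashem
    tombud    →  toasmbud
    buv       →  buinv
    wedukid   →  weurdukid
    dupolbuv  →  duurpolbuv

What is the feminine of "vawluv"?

vaaswluv

buv and dupolbuv both end in -v yet inflect differently (buinv, duurpolbuv), so the final letter is not what conditions the rule; the number of vowels is.
"vawluv" has 2 vowels. The stems with 2 vowels (dohem → doashem, tombud → toasmbud, lakhod → laaskhod) insert -as- after the first vowel.
The other patterns: stems with 1 vowel insert -in- after the first vowel; stems with 3 vowels insert -ur- after the first vowel.
So vawluv → vaaswluv.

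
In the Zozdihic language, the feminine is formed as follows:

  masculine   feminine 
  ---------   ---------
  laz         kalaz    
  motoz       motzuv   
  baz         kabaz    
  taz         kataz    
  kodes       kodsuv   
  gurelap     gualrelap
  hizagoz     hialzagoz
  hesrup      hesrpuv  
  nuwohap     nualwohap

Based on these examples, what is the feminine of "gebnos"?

gebnsuv

"gebnos" has 2 vowels. The stems with 2 vowels (hesrup → hesrpuv, kodes → kodsuv, motoz → motzuv) delete the last vowel and add -uv.
So gebnos → gebnsuv.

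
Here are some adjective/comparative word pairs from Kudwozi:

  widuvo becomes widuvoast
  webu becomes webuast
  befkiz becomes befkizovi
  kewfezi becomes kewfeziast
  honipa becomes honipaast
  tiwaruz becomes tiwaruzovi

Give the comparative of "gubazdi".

befkiz and kewfezi both have last vowel 'i' yet inflect differently (befkizovi, kewfeziast), so the last vowel is not what conditions the rule; whether the stem ends in a vowel or a consonant is.
"gubazdi" ends in a vowel. The stems ending in a vowel (kewfezi → kewfeziast, widuvo → widuvoast, webu → webuast) add -ast.
The other pattern: stems ending in a consonant add -ovi.
So gubazdi → gubazdiast.

gubazdiast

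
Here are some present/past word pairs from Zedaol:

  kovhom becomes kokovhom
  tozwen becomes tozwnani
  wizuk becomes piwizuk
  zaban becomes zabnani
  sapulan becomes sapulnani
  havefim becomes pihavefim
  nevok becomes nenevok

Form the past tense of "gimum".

pigimum

"gimum" has last vowel 'u'. The one such stem in the data (wizuk → piwizuk) adds the prefix pi-, so the same rule applies.
The other patterns: stems whose last vowel is 'a' or 'e' delete the last vowel and add -ani; stems whose last vowel is 'o' repeat the first consonant+vowel as a prefix.
So gimum → pigimum.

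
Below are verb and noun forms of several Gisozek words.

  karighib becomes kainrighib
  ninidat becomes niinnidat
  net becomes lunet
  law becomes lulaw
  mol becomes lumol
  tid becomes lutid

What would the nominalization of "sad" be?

ninidat and net both end in -t yet inflect differently (niinnidat, lunet), so the final letter is not what conditions the rule; the number of vowels is.
"sad" has 1 vowel. The stems with 1 vowel (law → lulaw, tid → lutid, mol → lumol) add the prefix lu-.
So sad → lusad.

lusad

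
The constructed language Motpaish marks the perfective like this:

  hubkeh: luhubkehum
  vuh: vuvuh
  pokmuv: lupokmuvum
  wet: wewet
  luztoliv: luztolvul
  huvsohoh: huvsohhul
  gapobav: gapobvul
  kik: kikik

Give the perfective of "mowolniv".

vuh and hubkeh both end in -h yet inflect differently (vuvuh, luhubkehum), so the final letter is not what conditions the rule; the number of vowels is.
"mowolniv" has 3 vowels. The stems with 3 vowels (luztoliv → luztolvul, gapobav → gapobvul, huvsohoh → huvsohhul) delete the last vowel and add -ul.
The other patterns: stems with 1 vowel repeat the first consonant+vowel as a prefix; stems with 2 vowels add lu- … -um around the stem.
So mowolniv → mowolnvul.

mowolnvul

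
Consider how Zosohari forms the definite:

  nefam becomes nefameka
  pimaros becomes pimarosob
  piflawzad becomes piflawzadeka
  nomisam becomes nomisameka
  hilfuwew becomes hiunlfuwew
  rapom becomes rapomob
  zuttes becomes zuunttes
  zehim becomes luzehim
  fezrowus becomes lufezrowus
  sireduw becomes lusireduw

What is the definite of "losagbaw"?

losagbaweka

"losagbaw" has last vowel 'a'. The stems whose last vowel is 'a' (piflawzad → piflawzadeka, nefam → nefameka, nomisam → nomisameka) add -eka.
The other patterns: stems whose last vowel is 'e' insert -un- after the first vowel; stems whose last vowel is 'i' or 'u' add the prefix lu-; stems whose last vowel is 'o' add -ob.
So losagbaw → losagbaweka.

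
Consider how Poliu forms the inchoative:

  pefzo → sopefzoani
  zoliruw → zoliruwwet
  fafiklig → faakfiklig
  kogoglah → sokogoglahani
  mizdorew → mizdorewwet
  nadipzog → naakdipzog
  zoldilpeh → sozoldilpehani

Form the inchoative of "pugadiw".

mizdorew and zoldilpeh both have last vowel 'e' yet inflect differently (mizdorewwet, sozoldilpehani), so the last vowel is not what conditions the rule; the final letter is.
"pugadiw" ends in -w. The stems ending in -w (mizdorew → mizdorewwet, zoliruw → zoliruwwet) double the final consonant and add -et.
So pugadiw → pugadiwwet.

pugadiwwet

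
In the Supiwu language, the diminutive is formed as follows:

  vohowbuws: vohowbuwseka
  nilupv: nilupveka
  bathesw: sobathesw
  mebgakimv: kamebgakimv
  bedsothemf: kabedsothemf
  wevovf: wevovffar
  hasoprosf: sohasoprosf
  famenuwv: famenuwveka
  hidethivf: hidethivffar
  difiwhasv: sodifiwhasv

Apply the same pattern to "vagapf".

vagapfeka

wevovf and bedsothemf both end in -f yet inflect differently (wevovffar, kabedsothemf), so the final letter is not what conditions the rule; the second-to-last letter is.
"vagapf" has second-to-last letter 'p'. The one such stem in the data (nilupv → nilupveka) adds -eka, so the same rule applies.
So vagapf → vagapfeka.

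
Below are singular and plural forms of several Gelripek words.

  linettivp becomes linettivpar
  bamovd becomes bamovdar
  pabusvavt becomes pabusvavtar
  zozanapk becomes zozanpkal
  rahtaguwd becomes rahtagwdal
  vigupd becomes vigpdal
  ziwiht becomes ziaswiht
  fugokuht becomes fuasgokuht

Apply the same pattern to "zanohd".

zaasnohd

bamovd and rahtaguwd both end in -d yet inflect differently (bamovdar, rahtagwdal), so the final letter is not what conditions the rule; the second-to-last letter is.
"zanohd" has second-to-last letter 'h'. The stems whose second-to-last letter is 'h' (ziwiht → ziaswiht, fugokuht → fuasgokuht) insert -as- after the first vowel.
The other patterns: stems whose second-to-last letter is 'v' add -ar; stems whose second-to-last letter is 'p' or 'w' delete the last vowel and add -al.
So zanohd → zaasnohd.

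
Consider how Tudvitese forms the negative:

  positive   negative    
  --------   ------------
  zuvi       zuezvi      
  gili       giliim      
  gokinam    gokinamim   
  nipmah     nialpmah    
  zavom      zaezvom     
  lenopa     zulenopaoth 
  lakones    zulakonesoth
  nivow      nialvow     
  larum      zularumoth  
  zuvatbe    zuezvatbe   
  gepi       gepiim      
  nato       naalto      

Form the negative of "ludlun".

zuludlunoth

"ludlun" begins with l-. The stems beginning with l- (larum → zularumoth, lakones → zulakonesoth, lenopa → zulenopaoth) add zu- … -oth around the stem.
So ludlun → zuludlunoth.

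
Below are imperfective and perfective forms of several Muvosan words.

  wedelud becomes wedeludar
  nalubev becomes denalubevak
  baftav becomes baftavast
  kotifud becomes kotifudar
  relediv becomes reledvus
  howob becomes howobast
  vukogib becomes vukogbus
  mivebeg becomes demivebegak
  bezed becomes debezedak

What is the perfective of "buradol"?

buradolast

"buradol" has last vowel 'o'. The one such stem in the data (howob → howobast) adds -ast, so the same rule applies.
So buradol → buradolast.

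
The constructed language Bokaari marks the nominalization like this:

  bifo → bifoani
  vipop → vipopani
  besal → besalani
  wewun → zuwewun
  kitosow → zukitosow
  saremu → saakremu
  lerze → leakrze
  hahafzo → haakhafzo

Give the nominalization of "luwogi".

luakwogi

"luwogi" begins with l-. The one such stem in the data (lerze → leakrze) inserts -ak- after the first vowel (as do saremu, hahafzo), so the same rule applies.
The other patterns: stems beginning with b- or v- add -ani; stems beginning with k- or w- add the prefix zu-.
So luwogi → luakwogi.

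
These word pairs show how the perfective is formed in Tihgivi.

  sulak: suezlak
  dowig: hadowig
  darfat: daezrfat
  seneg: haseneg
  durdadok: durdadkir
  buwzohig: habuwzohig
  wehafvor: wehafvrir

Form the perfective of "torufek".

hatorufek

sulak and durdadok both end in -k yet inflect differently (suezlak, durdadkir), so the final letter is not what conditions the rule; the last vowel is.
"torufek" has last vowel 'e'. The one such stem in the data (seneg → haseneg) adds the prefix ha-, so the same rule applies.
The other patterns: stems whose last vowel is 'a' insert -ez- after the first vowel; stems whose last vowel is 'o' delete the last vowel and add -ir.
So torufek → hatorufek.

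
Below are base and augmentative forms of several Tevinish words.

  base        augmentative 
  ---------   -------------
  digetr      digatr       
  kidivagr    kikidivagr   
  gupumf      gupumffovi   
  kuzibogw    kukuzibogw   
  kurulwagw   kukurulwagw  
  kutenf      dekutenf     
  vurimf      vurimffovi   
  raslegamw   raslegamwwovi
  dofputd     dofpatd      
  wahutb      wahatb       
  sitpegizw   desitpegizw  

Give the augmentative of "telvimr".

telvimrrovi

digetr and kidivagr both end in -r yet inflect differently (digatr, kikidivagr), so the final letter is not what conditions the rule; the second-to-last letter is.
"telvimr" has second-to-last letter 'm'. The stems whose second-to-last letter is 'm' (gupumf → gupumffovi, vurimf → vurimffovi, raslegamw → raslegamwwovi) double the final consonant and add -ovi.
The other patterns: stems whose second-to-last letter is 't' change the last vowel to 'a'; stems whose second-to-last letter is 'g' repeat the first consonant+vowel as a prefix; stems whose second-to-last letter is 'n' or 'z' add the prefix de-.
So telvimr → telvimrrovi.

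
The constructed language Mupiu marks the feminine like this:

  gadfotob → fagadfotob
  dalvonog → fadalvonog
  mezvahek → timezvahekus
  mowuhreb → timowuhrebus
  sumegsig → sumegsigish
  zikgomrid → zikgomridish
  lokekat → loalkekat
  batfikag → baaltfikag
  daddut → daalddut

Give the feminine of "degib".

"degib" has last vowel 'i'. The stems whose last vowel is 'i' (sumegsig → sumegsigish, zikgomrid → zikgomridish) add -ish.
The other patterns: stems whose last vowel is 'o' add the prefix fa-; stems whose last vowel is 'e' add ti- … -us around the stem; stems whose last vowel is 'a' or 'u' insert -al- after the first vowel.
So degib → degibish.

degibish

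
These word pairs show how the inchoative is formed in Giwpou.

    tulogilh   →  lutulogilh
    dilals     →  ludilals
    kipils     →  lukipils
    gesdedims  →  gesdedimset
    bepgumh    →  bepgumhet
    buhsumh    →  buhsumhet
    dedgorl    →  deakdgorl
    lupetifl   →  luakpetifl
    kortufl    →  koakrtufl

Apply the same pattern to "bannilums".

bannilumset

dilals and gesdedims both end in -s yet inflect differently (ludilals, gesdedimset), so the final letter is not what conditions the rule; the second-to-last letter is.
"bannilums" has second-to-last letter 'm'. The stems whose second-to-last letter is 'm' (gesdedims → gesdedimset, bepgumh → bepgumhet, buhsumh → buhsumhet) add -et.
The other patterns: stems whose second-to-last letter is 'l' add the prefix lu-; stems whose second-to-last letter is 'f' or 'r' insert -ak- after the first vowel.
So bannilums → bannilumset.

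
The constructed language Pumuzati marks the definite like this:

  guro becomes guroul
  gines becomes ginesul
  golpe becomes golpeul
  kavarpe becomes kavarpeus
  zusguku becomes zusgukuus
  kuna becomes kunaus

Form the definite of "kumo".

golpe and kavarpe both end in -e yet inflect differently (golpeul, kavarpeus), so the final letter is not what conditions the rule; the first letter is.
"kumo" begins with k-. The stems beginning with k- (kavarpe → kavarpeus, kuna → kunaus) add -us.
The other pattern: stems beginning with g- add -ul.
So kumo → kumous.

kumous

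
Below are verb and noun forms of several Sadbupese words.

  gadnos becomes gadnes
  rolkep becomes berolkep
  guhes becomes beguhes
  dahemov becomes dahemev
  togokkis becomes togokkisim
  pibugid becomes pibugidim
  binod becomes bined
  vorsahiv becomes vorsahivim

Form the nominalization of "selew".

togokkis and guhes both end in -s yet inflect differently (togokkisim, beguhes), so the final letter is not what conditions the rule; the last vowel is.
"selew" has last vowel 'e'. The stems whose last vowel is 'e' (rolkep → berolkep, guhes → beguhes) add the prefix be-.
So selew → beselew.

beselew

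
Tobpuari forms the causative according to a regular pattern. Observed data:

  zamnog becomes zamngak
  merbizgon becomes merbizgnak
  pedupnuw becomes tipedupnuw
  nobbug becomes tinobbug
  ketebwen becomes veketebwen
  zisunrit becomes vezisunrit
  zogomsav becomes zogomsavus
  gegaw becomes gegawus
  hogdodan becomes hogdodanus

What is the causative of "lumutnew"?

velumutnew

"lumutnew" has last vowel 'e'. The one such stem in the data (ketebwen → veketebwen) adds the prefix ve-, so the same rule applies.
The other patterns: stems whose last vowel is 'o' delete the last vowel and add -ak; stems whose last vowel is 'u' add the prefix ti-; stems whose last vowel is 'a' add -us.
So lumutnew → velumutnew.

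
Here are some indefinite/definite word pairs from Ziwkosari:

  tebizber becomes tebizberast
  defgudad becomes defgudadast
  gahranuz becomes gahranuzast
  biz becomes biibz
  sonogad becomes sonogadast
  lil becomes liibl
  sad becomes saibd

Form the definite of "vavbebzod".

vavbebzodast

gahranuz and biz both end in -z yet inflect differently (gahranuzast, biibz), so the final letter is not what conditions the rule; the number of vowels is.
"vavbebzod" has 3 vowels. The stems with 3 vowels (gahranuz → gahranuzast, tebizber → tebizberast, sonogad → sonogadast) add -ast.
The other pattern: stems with 1 vowel insert -ib- after the first vowel.
So vavbebzod → vavbebzodast.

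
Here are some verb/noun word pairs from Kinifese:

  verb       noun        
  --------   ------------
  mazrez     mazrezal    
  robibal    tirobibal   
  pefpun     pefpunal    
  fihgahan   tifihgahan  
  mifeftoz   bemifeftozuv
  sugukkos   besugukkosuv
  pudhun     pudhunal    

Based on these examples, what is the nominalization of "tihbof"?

fihgahan and pefpun both end in -n yet inflect differently (tifihgahan, pefpunal), so the final letter is not what conditions the rule; the last vowel is.
"tihbof" has last vowel 'o'. The stems whose last vowel is 'o' (sugukkos → besugukkosuv, mifeftoz → bemifeftozuv) add be- … -uv around the stem.
The other patterns: stems whose last vowel is 'a' add the prefix ti-; stems whose last vowel is 'e' or 'u' add -al.
So tihbof → betihbofuv.

betihbofuv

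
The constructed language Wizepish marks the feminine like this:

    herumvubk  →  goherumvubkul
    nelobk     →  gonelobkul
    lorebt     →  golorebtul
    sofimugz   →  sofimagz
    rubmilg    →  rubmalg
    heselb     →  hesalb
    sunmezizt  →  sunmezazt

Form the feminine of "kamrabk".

"kamrabk" has second-to-last letter 'b'. The stems whose second-to-last letter is 'b' (herumvubk → goherumvubkul, nelobk → gonelobkul, lorebt → golorebtul) add go- … -ul around the stem.
So kamrabk → gokamrabkul.

gokamrabkul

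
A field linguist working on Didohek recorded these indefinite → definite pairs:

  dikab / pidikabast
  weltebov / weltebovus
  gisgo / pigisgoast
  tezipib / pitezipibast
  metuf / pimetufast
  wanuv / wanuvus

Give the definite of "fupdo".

pifupdoast

"fupdo" ends in -o. The one such stem in the data (gisgo → pigisgoast) adds pi- … -ast around the stem, so the same rule applies.
So fupdo → pifupdoast.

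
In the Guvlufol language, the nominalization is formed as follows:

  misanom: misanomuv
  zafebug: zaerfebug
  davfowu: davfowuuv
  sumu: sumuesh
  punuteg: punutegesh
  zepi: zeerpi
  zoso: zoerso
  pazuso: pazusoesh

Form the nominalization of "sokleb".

"sokleb" begins with s-. The one such stem in the data (sumu → sumuesh) adds -esh, so the same rule applies.
So sokleb → soklebesh.

soklebesh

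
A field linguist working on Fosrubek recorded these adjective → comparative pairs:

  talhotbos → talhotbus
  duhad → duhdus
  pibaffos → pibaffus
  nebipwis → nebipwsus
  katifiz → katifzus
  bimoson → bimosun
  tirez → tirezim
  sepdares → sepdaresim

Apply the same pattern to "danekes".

danekesim

sepdares and talhotbos both end in -s yet inflect differently (sepdaresim, talhotbus), so the final letter is not what conditions the rule; the last vowel is.
"danekes" has last vowel 'e'. The stems whose last vowel is 'e' (tirez → tirezim, sepdares → sepdaresim) add -im.
So danekes → danekesim.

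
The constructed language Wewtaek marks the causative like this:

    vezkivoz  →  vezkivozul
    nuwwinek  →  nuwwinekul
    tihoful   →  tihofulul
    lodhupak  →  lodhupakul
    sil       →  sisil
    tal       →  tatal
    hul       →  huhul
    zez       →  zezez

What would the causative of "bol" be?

tihoful and sil both end in -l yet inflect differently (tihofulul, sisil), so the final letter is not what conditions the rule; the number of vowels is.
"bol" has 1 vowel. The stems with 1 vowel (sil → sisil, tal → tatal, hul → huhul) repeat the first consonant+vowel as a prefix.
The other pattern: stems with 3 vowels add -ul.
So bol → bobol.

bobol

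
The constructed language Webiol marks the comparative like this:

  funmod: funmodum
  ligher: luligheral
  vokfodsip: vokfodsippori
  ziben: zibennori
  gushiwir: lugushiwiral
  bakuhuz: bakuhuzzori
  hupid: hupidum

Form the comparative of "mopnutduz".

mopnutduzzori

gushiwir and hupid both have last vowel 'i' yet inflect differently (lugushiwiral, hupidum), so the last vowel is not what conditions the rule; the final letter is.
"mopnutduz" ends in -z. The one such stem in the data (bakuhuz → bakuhuzzori) doubles the final consonant and adds -ori (as do ziben, vokfodsip), so the same rule applies.
So mopnutduz → mopnutduzzori.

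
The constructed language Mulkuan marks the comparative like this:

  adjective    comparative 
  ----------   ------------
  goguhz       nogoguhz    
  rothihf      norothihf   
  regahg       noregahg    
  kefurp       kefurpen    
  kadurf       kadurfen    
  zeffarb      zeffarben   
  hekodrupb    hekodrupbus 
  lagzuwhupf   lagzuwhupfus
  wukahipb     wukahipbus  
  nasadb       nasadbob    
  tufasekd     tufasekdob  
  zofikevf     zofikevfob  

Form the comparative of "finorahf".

"finorahf" has second-to-last letter 'h'. The stems whose second-to-last letter is 'h' (goguhz → nogoguhz, rothihf → norothihf, regahg → noregahg) add the prefix no-.
The other patterns: stems whose second-to-last letter is 'r' add -en; stems whose second-to-last letter is 'p' add -us; stems whose second-to-last letter is 'd', 'k' or 'v' add -ob.
So finorahf → nofinorahf.

nofinorahf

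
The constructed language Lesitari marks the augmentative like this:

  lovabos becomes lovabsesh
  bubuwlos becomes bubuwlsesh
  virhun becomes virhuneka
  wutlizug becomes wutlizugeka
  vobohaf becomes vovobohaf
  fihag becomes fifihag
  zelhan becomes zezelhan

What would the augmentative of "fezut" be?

"fezut" has last vowel 'u'. The stems whose last vowel is 'u' (virhun → virhuneka, wutlizug → wutlizugeka) add -eka.
The other patterns: stems whose last vowel is 'o' delete the last vowel and add -esh; stems whose last vowel is 'a' repeat the first consonant+vowel as a prefix.
So fezut → fezuteka.

fezuteka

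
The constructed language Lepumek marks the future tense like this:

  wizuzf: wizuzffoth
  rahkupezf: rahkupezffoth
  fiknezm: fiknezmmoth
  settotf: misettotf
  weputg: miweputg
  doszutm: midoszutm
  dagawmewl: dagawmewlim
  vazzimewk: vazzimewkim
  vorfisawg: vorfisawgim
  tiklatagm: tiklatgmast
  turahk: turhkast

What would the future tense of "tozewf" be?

wizuzf and settotf both end in -f yet inflect differently (wizuzffoth, misettotf), so the final letter is not what conditions the rule; the second-to-last letter is.
"tozewf" has second-to-last letter 'w'. The stems whose second-to-last letter is 'w' (dagawmewl → dagawmewlim, vazzimewk → vazzimewkim, vorfisawg → vorfisawgim) add -im.
The other patterns: stems whose second-to-last letter is 'z' double the final consonant and add -oth; stems whose second-to-last letter is 't' add the prefix mi-; stems whose second-to-last letter is 'g' or 'h' delete the last vowel and add -ast.
So tozewf → tozewfim.

tozewfim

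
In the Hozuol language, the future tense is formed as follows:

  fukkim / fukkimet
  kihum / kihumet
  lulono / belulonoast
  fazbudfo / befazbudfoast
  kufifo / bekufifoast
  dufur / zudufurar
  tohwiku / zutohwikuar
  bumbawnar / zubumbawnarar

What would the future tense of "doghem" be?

kihum and dufur both have last vowel 'u' yet inflect differently (kihumet, zudufurar), so the last vowel is not what conditions the rule; the final letter is.
"doghem" ends in -m. The stems ending in -m (fukkim → fukkimet, kihum → kihumet) add -et.
So doghem → doghemet.

doghemet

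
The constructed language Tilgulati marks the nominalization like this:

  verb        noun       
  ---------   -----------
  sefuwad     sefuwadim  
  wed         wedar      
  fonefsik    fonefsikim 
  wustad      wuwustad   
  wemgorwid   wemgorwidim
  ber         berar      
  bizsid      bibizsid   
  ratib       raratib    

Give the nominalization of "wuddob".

wuwuddob

wed and bizsid both end in -d yet inflect differently (wedar, bibizsid), so the final letter is not what conditions the rule; the number of vowels is.
"wuddob" has 2 vowels. The stems with 2 vowels (bizsid → bibizsid, ratib → raratib, wustad → wuwustad) repeat the first consonant+vowel as a prefix.
So wuddob → wuwuddob.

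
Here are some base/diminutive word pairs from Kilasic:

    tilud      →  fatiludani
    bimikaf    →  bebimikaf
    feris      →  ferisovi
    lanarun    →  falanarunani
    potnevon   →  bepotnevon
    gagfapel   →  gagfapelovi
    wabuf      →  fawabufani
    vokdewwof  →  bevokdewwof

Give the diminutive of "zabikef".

zabikefovi

"zabikef" has last vowel 'e'. The one such stem in the data (gagfapel → gagfapelovi) adds -ovi, so the same rule applies.
So zabikef → zabikefovi.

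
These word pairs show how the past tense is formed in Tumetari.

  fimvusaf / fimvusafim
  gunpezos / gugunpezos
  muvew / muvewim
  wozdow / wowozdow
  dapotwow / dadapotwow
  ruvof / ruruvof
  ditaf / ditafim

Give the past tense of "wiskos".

"wiskos" has last vowel 'o'. The stems whose last vowel is 'o' (ruvof → ruruvof, dapotwow → dadapotwow, wozdow → wowozdow) repeat the first consonant+vowel as a prefix.
The other pattern: stems whose last vowel is 'a' or 'e' add -im.
So wiskos → wiwiskos.

wiwiskos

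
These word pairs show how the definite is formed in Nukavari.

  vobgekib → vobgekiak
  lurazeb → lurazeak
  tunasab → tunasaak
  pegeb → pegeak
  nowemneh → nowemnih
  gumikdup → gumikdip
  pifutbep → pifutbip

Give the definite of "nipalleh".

lurazeb and nowemneh both have last vowel 'e' yet inflect differently (lurazeak, nowemnih), so the last vowel is not what conditions the rule; the final letter is.
"nipalleh" ends in -h. The one such stem in the data (nowemneh → nowemnih) changes the last vowel to 'i' (as do gumikdup, pifutbep), so the same rule applies.
So nipalleh → nipallih.

nipallih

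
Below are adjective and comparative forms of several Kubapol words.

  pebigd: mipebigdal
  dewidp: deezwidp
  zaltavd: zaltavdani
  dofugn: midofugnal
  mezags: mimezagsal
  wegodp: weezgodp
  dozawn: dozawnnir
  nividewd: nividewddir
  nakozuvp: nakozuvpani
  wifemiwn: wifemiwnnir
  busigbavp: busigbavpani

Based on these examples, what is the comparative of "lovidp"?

pebigd and nividewd both end in -d yet inflect differently (mipebigdal, nividewddir), so the final letter is not what conditions the rule; the second-to-last letter is.
"lovidp" has second-to-last letter 'd'. The stems whose second-to-last letter is 'd' (wegodp → weezgodp, dewidp → deezwidp) insert -ez- after the first vowel.
So lovidp → loezvidp.

loezvidp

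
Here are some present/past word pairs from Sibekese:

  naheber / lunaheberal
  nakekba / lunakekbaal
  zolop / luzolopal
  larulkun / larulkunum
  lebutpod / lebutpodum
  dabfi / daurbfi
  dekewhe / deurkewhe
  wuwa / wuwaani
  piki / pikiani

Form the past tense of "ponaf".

ponafani

"ponaf" begins with p-. The one such stem in the data (piki → pikiani) adds -ani, so the same rule applies.
The other patterns: stems beginning with n- or z- add lu- … -al around the stem; stems beginning with l- add -um; stems beginning with d- insert -ur- after the first vowel.
So ponaf → ponafani.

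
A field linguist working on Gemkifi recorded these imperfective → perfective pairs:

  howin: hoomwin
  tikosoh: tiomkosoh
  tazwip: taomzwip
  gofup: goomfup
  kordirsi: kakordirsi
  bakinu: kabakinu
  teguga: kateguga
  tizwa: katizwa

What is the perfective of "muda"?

kamuda

howin and kordirsi both have last vowel 'i' yet inflect differently (hoomwin, kakordirsi), so the last vowel is not what conditions the rule; whether the stem ends in a vowel or a consonant is.
"muda" ends in a vowel. The stems ending in a vowel (kordirsi → kakordirsi, bakinu → kabakinu, teguga → kateguga) add the prefix ka-.
So muda → kamuda.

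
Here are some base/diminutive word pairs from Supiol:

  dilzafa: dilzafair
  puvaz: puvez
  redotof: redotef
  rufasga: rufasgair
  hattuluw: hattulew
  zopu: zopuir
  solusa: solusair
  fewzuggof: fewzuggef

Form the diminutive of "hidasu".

hidasuir

"hidasu" ends in a vowel. The stems ending in a vowel (rufasga → rufasgair, zopu → zopuir, solusa → solusair) add -ir.
So hidasu → hidasuir.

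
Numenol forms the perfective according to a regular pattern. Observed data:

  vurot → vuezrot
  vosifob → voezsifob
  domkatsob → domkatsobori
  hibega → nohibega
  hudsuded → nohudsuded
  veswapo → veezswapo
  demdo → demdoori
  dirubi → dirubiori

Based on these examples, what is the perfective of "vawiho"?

vaezwiho

demdo and veswapo both end in -o yet inflect differently (demdoori, veezswapo), so the final letter is not what conditions the rule; the first letter is.
"vawiho" begins with v-. The stems beginning with v- (veswapo → veezswapo, vosifob → voezsifob, vurot → vuezrot) insert -ez- after the first vowel.
The other patterns: stems beginning with d- add -ori; stems beginning with h- add the prefix no-.
So vawiho → vaezwiho.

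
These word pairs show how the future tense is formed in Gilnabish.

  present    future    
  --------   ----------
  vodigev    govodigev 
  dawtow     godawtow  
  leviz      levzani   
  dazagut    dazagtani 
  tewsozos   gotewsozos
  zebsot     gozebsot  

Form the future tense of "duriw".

zebsot and dazagut both end in -t yet inflect differently (gozebsot, dazagtani), so the final letter is not what conditions the rule; the last vowel is.
"duriw" has last vowel 'i'. The one such stem in the data (leviz → levzani) deletes the last vowel and adds -ani (as does dazagut), so the same rule applies.
So duriw → durwani.

durwani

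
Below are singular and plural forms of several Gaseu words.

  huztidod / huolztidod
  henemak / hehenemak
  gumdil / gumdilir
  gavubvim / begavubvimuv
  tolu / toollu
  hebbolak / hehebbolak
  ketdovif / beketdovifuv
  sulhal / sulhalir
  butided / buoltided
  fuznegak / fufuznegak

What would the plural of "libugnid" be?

liolbugnid

sulhal and fuznegak both have last vowel 'a' yet inflect differently (sulhalir, fufuznegak), so the last vowel is not what conditions the rule; the final letter is.
"libugnid" ends in -d. The stems ending in -d (huztidod → huolztidod, butided → buoltided) insert -ol- after the first vowel.
So libugnid → liolbugnid.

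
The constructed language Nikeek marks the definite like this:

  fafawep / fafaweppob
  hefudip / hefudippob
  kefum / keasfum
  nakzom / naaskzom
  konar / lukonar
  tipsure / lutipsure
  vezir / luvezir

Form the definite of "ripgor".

fafawep and tipsure both have last vowel 'e' yet inflect differently (fafaweppob, lutipsure), so the last vowel is not what conditions the rule; the final letter is.
"ripgor" ends in -r. The stems ending in -r (konar → lukonar, vezir → luvezir) add the prefix lu-.
So ripgor → luripgor.

luripgor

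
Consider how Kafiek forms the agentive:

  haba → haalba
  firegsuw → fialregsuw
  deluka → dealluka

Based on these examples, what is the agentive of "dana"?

daalna

Every pair shown (haba → haalba, firegsuw → fialregsuw, deluka → dealluka) follows the same rule: insert -al- after the first vowel.
So dana → daalna.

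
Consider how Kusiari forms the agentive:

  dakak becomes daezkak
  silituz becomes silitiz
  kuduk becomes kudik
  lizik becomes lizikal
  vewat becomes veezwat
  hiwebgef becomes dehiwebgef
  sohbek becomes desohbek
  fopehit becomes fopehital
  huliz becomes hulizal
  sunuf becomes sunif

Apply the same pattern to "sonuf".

sonif

"sonuf" has last vowel 'u'. The stems whose last vowel is 'u' (kuduk → kudik, silituz → silitiz, sunuf → sunif) change the last vowel to 'i'.
So sonuf → sonif.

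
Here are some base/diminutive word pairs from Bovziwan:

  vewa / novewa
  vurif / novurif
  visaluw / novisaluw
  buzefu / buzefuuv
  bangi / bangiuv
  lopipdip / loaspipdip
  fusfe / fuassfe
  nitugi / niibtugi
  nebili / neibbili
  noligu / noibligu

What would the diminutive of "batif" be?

bangi and nitugi both end in -i yet inflect differently (bangiuv, niibtugi), so the final letter is not what conditions the rule; the first letter is.
"batif" begins with b-. The stems beginning with b- (buzefu → buzefuuv, bangi → bangiuv) add -uv.
The other patterns: stems beginning with v- add the prefix no-; stems beginning with f- or l- insert -as- after the first vowel; stems beginning with n- insert -ib- after the first vowel.
So batif → batifuv.

batifuv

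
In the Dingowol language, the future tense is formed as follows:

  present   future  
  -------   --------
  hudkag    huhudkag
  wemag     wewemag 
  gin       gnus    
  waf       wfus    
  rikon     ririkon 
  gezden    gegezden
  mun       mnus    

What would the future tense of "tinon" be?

"tinon" has 2 vowels. The stems with 2 vowels (wemag → wewemag, hudkag → huhudkag, rikon → ririkon) repeat the first consonant+vowel as a prefix.
The other pattern: stems with 1 vowel delete the last vowel and add -us.
So tinon → titinon.

titinon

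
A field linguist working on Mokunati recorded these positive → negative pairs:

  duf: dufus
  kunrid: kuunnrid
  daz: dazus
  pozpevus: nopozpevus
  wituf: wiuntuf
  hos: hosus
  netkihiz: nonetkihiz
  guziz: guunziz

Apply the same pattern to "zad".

duf and wituf both end in -f yet inflect differently (dufus, wiuntuf), so the final letter is not what conditions the rule; the number of vowels is.
"zad" has 1 vowel. The stems with 1 vowel (hos → hosus, daz → dazus, duf → dufus) add -us.
So zad → zadus.

zadus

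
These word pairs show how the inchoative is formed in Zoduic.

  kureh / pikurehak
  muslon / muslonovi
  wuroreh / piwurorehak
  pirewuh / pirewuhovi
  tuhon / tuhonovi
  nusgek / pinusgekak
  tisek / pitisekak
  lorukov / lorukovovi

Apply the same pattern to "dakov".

kureh and pirewuh both end in -h yet inflect differently (pikurehak, pirewuhovi), so the final letter is not what conditions the rule; the last vowel is.
"dakov" has last vowel 'o'. The stems whose last vowel is 'o' (lorukov → lorukovovi, muslon → muslonovi, tuhon → tuhonovi) add -ovi.
So dakov → dakovovi.

dakovovi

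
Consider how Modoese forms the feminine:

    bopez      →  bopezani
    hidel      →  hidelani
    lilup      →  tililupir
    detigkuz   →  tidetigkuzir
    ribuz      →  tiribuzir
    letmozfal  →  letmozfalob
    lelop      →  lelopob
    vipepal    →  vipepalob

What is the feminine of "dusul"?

tidusulir

bopez and detigkuz both end in -z yet inflect differently (bopezani, tidetigkuzir), so the final letter is not what conditions the rule; the last vowel is.
"dusul" has last vowel 'u'. The stems whose last vowel is 'u' (lilup → tililupir, detigkuz → tidetigkuzir, ribuz → tiribuzir) add ti- … -ir around the stem.
The other patterns: stems whose last vowel is 'e' add -ani; stems whose last vowel is 'a' or 'o' add -ob.
So dusul → tidusulir.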